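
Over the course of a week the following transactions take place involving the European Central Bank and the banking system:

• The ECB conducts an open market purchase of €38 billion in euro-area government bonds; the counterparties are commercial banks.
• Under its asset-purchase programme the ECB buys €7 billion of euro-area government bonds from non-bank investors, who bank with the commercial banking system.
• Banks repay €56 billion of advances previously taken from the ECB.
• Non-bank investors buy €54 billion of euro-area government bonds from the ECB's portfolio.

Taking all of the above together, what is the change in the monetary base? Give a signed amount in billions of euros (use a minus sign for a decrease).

OMO purchase (from banks) €38 billion: ECB balance sheet expands → +€38B.
Asset purchase (from non-banks) €7 billion: ECB balance sheet expands → +€7B.
Discount-window repayment €56 billion: ECB balance sheet contracts → −€56B.
Asset sale (to non-banks) €54 billion: ECB balance sheet contracts → −€54B.
Net: 38 + 7 − 56 − 54 = -€65 billion.

-€65 billion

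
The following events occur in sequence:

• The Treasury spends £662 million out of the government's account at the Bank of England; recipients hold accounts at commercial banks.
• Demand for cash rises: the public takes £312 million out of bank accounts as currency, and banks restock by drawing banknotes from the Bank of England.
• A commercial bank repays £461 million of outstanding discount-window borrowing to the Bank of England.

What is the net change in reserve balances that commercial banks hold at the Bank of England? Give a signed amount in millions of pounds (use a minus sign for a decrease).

Bank of England balance sheet:
  Assets:      Loans to banks −£461M
  Liabilities: Bank reserves −£111M, Currency in circulation +£312M, Government deposits −£662M
Commercial banking system:
  Assets:      Reserves at CB −£111M
  Liabilities: Checkable deposits +£350M, Borrowings from CB −£461M
So the change in reserve balances that commercial banks hold at the Bank of England is -£111 million.

-£111 million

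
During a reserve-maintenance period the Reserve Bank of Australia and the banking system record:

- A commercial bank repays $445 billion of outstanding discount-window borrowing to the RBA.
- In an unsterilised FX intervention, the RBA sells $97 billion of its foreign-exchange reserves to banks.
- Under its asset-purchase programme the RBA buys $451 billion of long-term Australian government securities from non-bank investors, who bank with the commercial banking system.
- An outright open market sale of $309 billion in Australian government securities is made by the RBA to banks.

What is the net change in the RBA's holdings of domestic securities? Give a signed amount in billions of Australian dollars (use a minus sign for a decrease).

+$142 billion

Discount-window repayment $445 billion: the RBA's securities portfolio is untouched → 0.
FX sale $97 billion: the RBA's securities portfolio is untouched → 0.
Asset purchase (from non-banks) $451 billion: securities added to the RBA's portfolio → +$451B.
OMO sale (to banks) $309 billion: securities removed from the RBA's portfolio → −$309B.
Net: 0 + 0 + 451 − 309 = +$142 billion.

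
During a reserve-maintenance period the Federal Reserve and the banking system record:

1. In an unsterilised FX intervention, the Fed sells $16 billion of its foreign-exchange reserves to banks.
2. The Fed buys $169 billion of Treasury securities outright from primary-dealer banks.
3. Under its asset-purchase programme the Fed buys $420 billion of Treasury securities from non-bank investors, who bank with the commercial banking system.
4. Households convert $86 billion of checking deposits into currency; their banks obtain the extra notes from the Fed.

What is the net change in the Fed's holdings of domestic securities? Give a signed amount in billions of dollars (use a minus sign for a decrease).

+$589 billion

FX sale $16 billion: the Fed's securities portfolio is untouched → 0.
OMO purchase (from banks) $169 billion: securities added to the Fed's portfolio → +$169B.
Asset purchase (from non-banks) $420 billion: securities added to the Fed's portfolio → +$420B.
Currency withdrawal $86 billion: the Fed's securities portfolio is untouched → 0.
Net: 0 + 169 + 420 + 0 = +$589 billion.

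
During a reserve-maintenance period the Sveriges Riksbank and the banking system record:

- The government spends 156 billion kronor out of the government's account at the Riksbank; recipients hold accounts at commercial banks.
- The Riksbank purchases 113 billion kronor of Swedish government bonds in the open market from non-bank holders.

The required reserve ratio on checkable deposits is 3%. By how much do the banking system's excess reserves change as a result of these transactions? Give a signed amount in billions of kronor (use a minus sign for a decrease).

+260.93 billion

Government spending 156 billion kronor: reserves +156B, deposits +156B.
Asset purchase (from non-banks) 113 billion kronor: reserves +113B, deposits +113B.
Totals: Δreserves = +269B, Δdeposits = +269B.
Δrequired reserves = 3% × +269B = +8.07B.
Δexcess reserves = Δreserves − Δrequired = +269B − (+8.07B) = +260.93 billion.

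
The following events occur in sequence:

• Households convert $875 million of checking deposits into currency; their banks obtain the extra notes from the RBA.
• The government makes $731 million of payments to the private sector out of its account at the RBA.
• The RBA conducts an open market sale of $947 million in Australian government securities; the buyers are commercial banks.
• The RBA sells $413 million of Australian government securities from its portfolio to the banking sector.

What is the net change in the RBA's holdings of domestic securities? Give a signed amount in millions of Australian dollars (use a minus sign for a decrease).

Currency withdrawal $875 million: the RBA's securities portfolio is untouched → 0.
Government spending $731 million: the RBA's securities portfolio is untouched → 0.
OMO sale (to banks) $947 million: securities removed from the RBA's portfolio → −$947M.
OMO sale (to banks) $413 million: securities removed from the RBA's portfolio → −$413M.
Net: 0 + 0 − 947 − 413 = -$1360 million.

-$1360 million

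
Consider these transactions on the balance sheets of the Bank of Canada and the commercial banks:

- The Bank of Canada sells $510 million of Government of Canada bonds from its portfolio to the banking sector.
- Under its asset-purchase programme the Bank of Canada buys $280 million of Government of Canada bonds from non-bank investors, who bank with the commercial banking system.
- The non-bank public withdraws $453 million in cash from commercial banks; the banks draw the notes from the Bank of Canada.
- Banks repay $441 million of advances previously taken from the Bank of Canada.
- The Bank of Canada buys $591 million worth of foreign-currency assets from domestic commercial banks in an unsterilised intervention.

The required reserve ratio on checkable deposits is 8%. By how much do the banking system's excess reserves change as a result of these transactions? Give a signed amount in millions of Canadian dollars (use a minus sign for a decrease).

-$519.16 million

OMO sale (to banks) $510 million: reserves −$510M, deposits 0.
Asset purchase (from non-banks) $280 million: reserves +$280M, deposits +$280M.
Currency withdrawal $453 million: reserves −$453M, deposits −$453M.
Discount-window repayment $441 million: reserves −$441M, deposits 0.
FX purchase $591 million: reserves +$591M, deposits 0.
Totals: Δreserves = −$533M, Δdeposits = −$173M.
Δrequired reserves = 8% × −$173M = −$13.84M.
Δexcess reserves = Δreserves − Δrequired = −$533M − (−$13.84M) = -$519.16 million.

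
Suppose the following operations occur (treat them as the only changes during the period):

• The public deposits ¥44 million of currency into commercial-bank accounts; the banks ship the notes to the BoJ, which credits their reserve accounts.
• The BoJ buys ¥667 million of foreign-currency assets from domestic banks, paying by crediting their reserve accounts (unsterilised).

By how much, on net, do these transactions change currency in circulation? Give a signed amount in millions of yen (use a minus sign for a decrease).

Currency deposit ¥44 million: notes return to the central bank → −¥44M.
FX purchase ¥667 million: no currency enters or leaves circulation → 0.
Net: −44 + 0 = -¥44 million.

-¥44 million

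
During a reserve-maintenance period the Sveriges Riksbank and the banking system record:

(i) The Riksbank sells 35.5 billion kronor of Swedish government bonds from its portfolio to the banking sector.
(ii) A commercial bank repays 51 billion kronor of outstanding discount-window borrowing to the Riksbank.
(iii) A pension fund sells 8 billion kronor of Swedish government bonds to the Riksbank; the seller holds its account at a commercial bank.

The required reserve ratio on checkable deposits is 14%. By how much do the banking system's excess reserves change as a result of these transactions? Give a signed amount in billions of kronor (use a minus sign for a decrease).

OMO sale (to banks) 35.5 billion kronor: reserves −35.5B, deposits 0.
Discount-window repayment 51 billion kronor: reserves −51B, deposits 0.
Asset purchase (from non-banks) 8 billion kronor: reserves +8B, deposits +8B.
Totals: Δreserves = −78.5B, Δdeposits = +8B.
Δrequired reserves = 14% × +8B = +1.12B.
Δexcess reserves = Δreserves − Δrequired = −78.5B − (+1.12B) = -79.62 billion.

-79.62 billion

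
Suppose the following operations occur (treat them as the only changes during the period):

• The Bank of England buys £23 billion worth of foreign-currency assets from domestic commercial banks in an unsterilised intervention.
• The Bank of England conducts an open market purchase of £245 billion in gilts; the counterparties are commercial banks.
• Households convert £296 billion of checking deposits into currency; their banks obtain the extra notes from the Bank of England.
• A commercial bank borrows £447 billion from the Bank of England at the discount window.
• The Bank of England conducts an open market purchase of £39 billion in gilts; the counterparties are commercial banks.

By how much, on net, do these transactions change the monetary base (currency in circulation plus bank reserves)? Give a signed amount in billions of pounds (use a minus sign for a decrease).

Bank of England balance sheet:
  Assets:      Securities +£284B, Loans to banks +£447B, Foreign assets +£23B
  Liabilities: Bank reserves +£458B, Currency in circulation +£296B
Commercial banking system:
  Assets:      Reserves at CB +£458B, Securities −£284B, Foreign assets −£23B
  Liabilities: Checkable deposits −£296B, Borrowings from CB +£447B
Monetary base = currency + reserves: +£296B + (+£458B) = +£754 billion.

+£754 billion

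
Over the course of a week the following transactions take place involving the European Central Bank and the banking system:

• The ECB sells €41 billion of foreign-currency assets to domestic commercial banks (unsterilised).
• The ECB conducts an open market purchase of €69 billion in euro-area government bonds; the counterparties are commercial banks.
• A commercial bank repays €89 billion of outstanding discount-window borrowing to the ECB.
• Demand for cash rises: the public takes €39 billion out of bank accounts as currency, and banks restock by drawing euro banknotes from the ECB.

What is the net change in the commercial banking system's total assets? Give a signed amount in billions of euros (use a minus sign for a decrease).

-€128 billion

ECB balance sheet:
  Assets:      Securities +€69B, Loans to banks −€89B, Foreign assets −€41B
  Liabilities: Bank reserves −€100B, Currency in circulation +€39B
Commercial banking system:
  Assets:      Reserves at CB −€100B, Securities −€69B, Foreign assets +€41B
  Liabilities: Checkable deposits −€39B, Borrowings from CB −€89B
Change in total bank assets = -€128 billion.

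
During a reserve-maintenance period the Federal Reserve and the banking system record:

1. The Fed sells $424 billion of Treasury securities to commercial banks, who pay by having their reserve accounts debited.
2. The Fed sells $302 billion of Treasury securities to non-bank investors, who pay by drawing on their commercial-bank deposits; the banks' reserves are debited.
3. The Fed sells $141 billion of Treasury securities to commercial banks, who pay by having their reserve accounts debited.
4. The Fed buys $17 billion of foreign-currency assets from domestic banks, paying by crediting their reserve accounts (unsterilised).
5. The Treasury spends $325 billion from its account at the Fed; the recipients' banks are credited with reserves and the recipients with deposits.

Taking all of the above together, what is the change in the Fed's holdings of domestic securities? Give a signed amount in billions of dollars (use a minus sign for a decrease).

OMO sale (to banks) $424 billion: securities removed from the Fed's portfolio → −$424B.
Asset sale (to non-banks) $302 billion: securities removed from the Fed's portfolio → −$302B.
OMO sale (to banks) $141 billion: securities removed from the Fed's portfolio → −$141B.
FX purchase $17 billion: the Fed's securities portfolio is untouched → 0.
Government spending $325 billion: the Fed's securities portfolio is untouched → 0.
Net: −424 − 302 − 141 + 0 + 0 = -$867 billion.

-$867 billion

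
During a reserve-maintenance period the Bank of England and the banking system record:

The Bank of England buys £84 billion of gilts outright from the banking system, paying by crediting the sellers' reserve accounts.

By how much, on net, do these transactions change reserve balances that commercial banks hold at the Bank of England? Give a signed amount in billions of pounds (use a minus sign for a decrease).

+£84 billion

Bank of England balance sheet:
  Assets:      Securities +£84B
  Liabilities: Bank reserves +£84B
So the change in reserve balances that commercial banks hold at the Bank of England is +£84 billion.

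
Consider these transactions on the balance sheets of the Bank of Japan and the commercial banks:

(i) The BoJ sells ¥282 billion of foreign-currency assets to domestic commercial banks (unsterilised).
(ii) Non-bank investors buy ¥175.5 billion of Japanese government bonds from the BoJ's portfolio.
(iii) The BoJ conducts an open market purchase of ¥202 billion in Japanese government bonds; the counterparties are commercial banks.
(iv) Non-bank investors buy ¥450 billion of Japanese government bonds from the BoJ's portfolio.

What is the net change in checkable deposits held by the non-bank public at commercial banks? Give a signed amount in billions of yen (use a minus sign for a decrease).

BoJ balance sheet:
  Assets:      Securities −¥423.5B, Foreign assets −¥282B
  Liabilities: Bank reserves −¥705.5B
Commercial banking system:
  Assets:      Reserves at CB −¥705.5B, Securities −¥202B, Foreign assets +¥282B
  Liabilities: Checkable deposits −¥625.5B
So the change in checkable deposits held by the non-bank public at commercial banks is -¥625.5 billion.

-¥625.5 billion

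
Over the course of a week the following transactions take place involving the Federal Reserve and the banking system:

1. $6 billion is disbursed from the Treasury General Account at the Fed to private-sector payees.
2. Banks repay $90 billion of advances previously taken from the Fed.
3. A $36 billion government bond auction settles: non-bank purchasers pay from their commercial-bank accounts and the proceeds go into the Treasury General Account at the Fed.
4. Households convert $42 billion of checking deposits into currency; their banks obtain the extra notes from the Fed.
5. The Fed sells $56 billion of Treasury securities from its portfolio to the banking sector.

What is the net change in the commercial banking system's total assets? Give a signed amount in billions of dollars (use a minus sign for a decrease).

Government spending $6 billion: bank balance sheets expand → +$6B.
Discount-window repayment $90 billion: bank balance sheets shrink → −$90B.
Government account inflow $36 billion: bank balance sheets shrink → −$36B.
Currency withdrawal $42 billion: bank balance sheets shrink → −$42B.
OMO sale (to banks) $56 billion: just an asset swap on bank balance sheets → 0.
Net: 6 − 90 − 36 − 42 + 0 = -$162 billion.

-$162 billion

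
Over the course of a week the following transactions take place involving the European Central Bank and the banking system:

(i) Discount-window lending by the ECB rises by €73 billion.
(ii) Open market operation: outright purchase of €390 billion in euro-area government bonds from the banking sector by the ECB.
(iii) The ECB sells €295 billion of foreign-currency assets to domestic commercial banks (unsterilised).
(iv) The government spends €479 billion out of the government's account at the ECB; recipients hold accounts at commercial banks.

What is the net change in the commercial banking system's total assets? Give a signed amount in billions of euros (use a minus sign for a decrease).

+€552 billion

Discount-window loan €73 billion: bank balance sheets expand → +€73B.
OMO purchase (from banks) €390 billion: just an asset swap on bank balance sheets → 0.
FX sale €295 billion: just an asset swap on bank balance sheets → 0.
Government spending €479 billion: bank balance sheets expand → +€479B.
Net: 73 + 0 + 0 + 479 = +€552 billion.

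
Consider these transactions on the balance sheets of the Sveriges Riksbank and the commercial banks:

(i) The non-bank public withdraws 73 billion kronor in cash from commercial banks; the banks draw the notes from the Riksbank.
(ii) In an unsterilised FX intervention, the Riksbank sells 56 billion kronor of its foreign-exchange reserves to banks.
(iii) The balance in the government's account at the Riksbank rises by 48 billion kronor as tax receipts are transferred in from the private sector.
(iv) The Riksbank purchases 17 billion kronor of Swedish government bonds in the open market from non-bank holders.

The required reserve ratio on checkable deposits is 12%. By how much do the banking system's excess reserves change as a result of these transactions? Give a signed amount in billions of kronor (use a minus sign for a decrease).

Currency withdrawal 73 billion kronor: reserves −73B, deposits −73B.
FX sale 56 billion kronor: reserves −56B, deposits 0.
Government account inflow 48 billion kronor: reserves −48B, deposits −48B.
Asset purchase (from non-banks) 17 billion kronor: reserves +17B, deposits +17B.
Totals: Δreserves = −160B, Δdeposits = −104B.
Δrequired reserves = 12% × −104B = −12.48B.
Δexcess reserves = Δreserves − Δrequired = −160B − (−12.48B) = -147.52 billion.

-147.52 billion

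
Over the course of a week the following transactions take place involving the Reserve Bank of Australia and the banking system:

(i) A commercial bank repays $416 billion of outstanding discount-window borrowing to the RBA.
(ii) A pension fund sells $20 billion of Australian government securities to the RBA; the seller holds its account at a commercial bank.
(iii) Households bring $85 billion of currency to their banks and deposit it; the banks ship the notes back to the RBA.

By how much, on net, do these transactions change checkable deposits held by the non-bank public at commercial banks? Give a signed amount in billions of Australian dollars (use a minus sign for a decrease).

RBA balance sheet:
  Assets:      Securities +$20B, Loans to banks −$416B
  Liabilities: Bank reserves −$311B, Currency in circulation −$85B
Commercial banking system:
  Assets:      Reserves at CB −$311B
  Liabilities: Checkable deposits +$105B, Borrowings from CB −$416B
So the change in checkable deposits held by the non-bank public at commercial banks is +$105 billion.

+$105 billion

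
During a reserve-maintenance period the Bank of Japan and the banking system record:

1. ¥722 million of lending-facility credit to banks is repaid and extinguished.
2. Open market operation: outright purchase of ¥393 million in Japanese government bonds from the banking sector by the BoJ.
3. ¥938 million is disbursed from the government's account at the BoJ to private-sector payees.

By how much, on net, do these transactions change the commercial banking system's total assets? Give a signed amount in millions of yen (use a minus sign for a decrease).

+¥216 million

Discount-window repayment ¥722 million: bank balance sheets shrink → −¥722M.
OMO purchase (from banks) ¥393 million: just an asset swap on bank balance sheets → 0.
Government spending ¥938 million: bank balance sheets expand → +¥938M.
Net: −722 + 0 + 938 = +¥216 million.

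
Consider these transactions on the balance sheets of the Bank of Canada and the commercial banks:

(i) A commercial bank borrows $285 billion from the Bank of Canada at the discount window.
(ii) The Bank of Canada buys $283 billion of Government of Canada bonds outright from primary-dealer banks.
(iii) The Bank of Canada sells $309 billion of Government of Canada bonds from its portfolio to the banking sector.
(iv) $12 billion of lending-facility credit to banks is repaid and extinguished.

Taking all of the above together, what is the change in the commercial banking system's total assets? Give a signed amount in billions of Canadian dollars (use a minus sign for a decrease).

Bank of Canada balance sheet:
  Assets:      Securities −$26B, Loans to banks +$273B
  Liabilities: Bank reserves +$247B
Commercial banking system:
  Assets:      Reserves at CB +$247B, Securities +$26B
  Liabilities: Borrowings from CB +$273B
Change in total bank assets = +$273 billion.

+$273 billion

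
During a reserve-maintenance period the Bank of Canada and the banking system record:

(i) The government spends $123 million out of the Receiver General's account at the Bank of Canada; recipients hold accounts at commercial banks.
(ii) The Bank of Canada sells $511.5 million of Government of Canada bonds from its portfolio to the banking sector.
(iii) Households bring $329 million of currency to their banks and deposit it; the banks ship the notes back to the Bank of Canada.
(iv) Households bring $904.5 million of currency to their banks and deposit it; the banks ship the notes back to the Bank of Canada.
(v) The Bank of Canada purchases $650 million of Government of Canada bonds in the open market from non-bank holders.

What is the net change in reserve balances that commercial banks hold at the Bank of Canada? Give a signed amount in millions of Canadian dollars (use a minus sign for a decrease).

+$1495 million

Government spending $123 million: government payments flow into bank reserve accounts → +$123M.
OMO sale (to banks) $511.5 million: the buying banks pay out of their reserve balances → −$511.5M.
Currency deposit $329 million: returned notes are swapped for reserve credit → +$329M.
Currency deposit $904.5 million: returned notes are swapped for reserve credit → +$904.5M.
Asset purchase (from non-banks) $650 million: the Bank of Canada pays by crediting reserve accounts → +$650M.
Net: 123 − 511.5 + 329 + 904.5 + 650 = +$1495 million.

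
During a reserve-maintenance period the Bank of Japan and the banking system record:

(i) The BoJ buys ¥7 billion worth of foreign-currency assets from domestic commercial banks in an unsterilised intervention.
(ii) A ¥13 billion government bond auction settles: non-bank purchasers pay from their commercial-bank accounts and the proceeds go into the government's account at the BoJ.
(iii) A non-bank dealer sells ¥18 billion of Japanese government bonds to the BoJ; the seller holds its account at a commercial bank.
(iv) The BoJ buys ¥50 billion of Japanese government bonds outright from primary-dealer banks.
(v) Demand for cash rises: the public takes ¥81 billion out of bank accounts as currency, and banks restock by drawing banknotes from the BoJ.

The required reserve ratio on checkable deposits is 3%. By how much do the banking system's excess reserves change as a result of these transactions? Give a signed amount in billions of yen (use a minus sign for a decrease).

-¥16.72 billion

FX purchase ¥7 billion: reserves +¥7B, deposits 0.
Government account inflow ¥13 billion: reserves −¥13B, deposits −¥13B.
Asset purchase (from non-banks) ¥18 billion: reserves +¥18B, deposits +¥18B.
OMO purchase (from banks) ¥50 billion: reserves +¥50B, deposits 0.
Currency withdrawal ¥81 billion: reserves −¥81B, deposits −¥81B.
Totals: Δreserves = −¥19B, Δdeposits = −¥76B.
Δrequired reserves = 3% × −¥76B = −¥2.28B.
Δexcess reserves = Δreserves − Δrequired = −¥19B − (−¥2.28B) = -¥16.72 billion.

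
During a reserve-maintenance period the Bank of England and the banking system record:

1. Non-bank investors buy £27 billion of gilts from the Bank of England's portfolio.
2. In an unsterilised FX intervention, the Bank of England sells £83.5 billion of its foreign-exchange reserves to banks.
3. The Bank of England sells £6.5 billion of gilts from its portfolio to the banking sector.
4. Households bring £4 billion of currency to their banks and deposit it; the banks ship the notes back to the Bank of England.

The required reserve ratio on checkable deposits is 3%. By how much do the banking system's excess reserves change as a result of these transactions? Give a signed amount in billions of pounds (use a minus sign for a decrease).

Asset sale (to non-banks) £27 billion: reserves −£27B, deposits −£27B.
FX sale £83.5 billion: reserves −£83.5B, deposits 0.
OMO sale (to banks) £6.5 billion: reserves −£6.5B, deposits 0.
Currency deposit £4 billion: reserves +£4B, deposits +£4B.
Totals: Δreserves = −£113B, Δdeposits = −£23B.
Δrequired reserves = 3% × −£23B = −£0.69B.
Δexcess reserves = Δreserves − Δrequired = −£113B − (−£0.69B) = -£112.31 billion.

-£112.31 billion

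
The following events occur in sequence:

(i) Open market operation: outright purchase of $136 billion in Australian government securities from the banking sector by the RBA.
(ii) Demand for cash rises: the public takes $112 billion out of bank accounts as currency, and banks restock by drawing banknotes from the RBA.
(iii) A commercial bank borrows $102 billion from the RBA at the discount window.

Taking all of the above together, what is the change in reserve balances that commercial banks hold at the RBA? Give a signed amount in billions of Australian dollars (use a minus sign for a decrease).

OMO purchase (from banks) $136 billion: the RBA pays by crediting reserve accounts → +$136B.
Currency withdrawal $112 billion: banks swap reserves for currency → −$112B.
Discount-window loan $102 billion: the loan is credited to the bank's reserve account → +$102B.
Net: 136 − 112 + 102 = +$126 billion.

+$126 billion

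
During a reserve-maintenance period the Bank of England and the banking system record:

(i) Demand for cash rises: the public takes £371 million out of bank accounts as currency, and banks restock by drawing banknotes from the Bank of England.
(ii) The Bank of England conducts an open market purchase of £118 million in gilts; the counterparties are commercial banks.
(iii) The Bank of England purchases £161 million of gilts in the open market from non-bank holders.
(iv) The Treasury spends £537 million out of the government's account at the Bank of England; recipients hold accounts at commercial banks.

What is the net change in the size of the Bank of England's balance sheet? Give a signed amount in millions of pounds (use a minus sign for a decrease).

+£279 million

Bank of England balance sheet:
  Assets:      Securities +£279M
  Liabilities: Bank reserves +£445M, Currency in circulation +£371M, Government deposits −£537M
Change in total Bank of England assets = +£279 million.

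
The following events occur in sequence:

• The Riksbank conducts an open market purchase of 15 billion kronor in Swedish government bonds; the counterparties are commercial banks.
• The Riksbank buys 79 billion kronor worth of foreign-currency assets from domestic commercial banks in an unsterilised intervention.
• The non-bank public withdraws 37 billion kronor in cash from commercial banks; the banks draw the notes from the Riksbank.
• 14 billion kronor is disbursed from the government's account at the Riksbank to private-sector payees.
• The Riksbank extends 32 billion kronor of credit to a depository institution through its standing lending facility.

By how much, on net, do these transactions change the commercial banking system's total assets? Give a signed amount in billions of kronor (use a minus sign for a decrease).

OMO purchase (from banks) 15 billion kronor: just an asset swap on bank balance sheets → 0.
FX purchase 79 billion kronor: just an asset swap on bank balance sheets → 0.
Currency withdrawal 37 billion kronor: bank balance sheets shrink → −37B.
Government spending 14 billion kronor: bank balance sheets expand → +14B.
Discount-window loan 32 billion kronor: bank balance sheets expand → +32B.
Net: 0 + 0 − 37 + 14 + 32 = +9 billion.

+9 billion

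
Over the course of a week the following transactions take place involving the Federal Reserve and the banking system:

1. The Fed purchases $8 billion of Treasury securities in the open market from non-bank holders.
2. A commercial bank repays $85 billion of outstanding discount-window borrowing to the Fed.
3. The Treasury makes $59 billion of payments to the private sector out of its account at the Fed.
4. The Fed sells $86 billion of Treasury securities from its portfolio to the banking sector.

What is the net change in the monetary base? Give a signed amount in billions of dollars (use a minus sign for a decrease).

Asset purchase (from non-banks) $8 billion: Fed balance sheet expands → +$8B.
Discount-window repayment $85 billion: Fed balance sheet contracts → −$85B.
Government spending $59 billion: a non-base liability converts back to reserves → +$59B.
OMO sale (to banks) $86 billion: Fed balance sheet contracts → −$86B.
Net: 8 − 85 + 59 − 86 = -$104 billion.

-$104 billion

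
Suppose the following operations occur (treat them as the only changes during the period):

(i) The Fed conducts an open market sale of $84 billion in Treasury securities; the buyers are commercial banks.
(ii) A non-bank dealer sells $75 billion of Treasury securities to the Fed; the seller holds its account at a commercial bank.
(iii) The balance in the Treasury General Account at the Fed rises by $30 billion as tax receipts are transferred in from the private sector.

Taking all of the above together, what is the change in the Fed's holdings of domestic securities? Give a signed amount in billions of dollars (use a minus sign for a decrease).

OMO sale (to banks) $84 billion: securities removed from the Fed's portfolio → −$84B.
Asset purchase (from non-banks) $75 billion: securities added to the Fed's portfolio → +$75B.
Government account inflow $30 billion: the Fed's securities portfolio is untouched → 0.
Net: −84 + 75 + 0 = -$9 billion.

-$9 billion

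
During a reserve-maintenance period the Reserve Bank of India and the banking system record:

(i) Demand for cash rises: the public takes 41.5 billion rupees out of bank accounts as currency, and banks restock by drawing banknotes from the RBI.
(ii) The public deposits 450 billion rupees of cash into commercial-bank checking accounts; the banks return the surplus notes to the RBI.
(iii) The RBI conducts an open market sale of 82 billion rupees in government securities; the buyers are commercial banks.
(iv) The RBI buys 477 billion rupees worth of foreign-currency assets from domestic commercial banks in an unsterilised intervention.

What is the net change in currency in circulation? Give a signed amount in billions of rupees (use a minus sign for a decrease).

-408.5 billion

Currency withdrawal 41.5 billion rupees: notes leave the central bank → +41.5B.
Currency deposit 450 billion rupees: notes return to the central bank → −450B.
OMO sale (to banks) 82 billion rupees: no currency enters or leaves circulation → 0.
FX purchase 477 billion rupees: no currency enters or leaves circulation → 0.
Net: 41.5 − 450 + 0 + 0 = -408.5 billion.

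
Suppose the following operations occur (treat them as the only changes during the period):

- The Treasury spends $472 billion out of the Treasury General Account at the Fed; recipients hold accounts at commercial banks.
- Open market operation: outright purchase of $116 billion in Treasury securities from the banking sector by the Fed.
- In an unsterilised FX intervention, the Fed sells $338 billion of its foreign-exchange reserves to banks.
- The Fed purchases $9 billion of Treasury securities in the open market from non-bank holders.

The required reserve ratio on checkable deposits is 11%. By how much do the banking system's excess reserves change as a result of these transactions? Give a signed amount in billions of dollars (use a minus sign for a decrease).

+$206.09 billion

Government spending $472 billion: reserves +$472B, deposits +$472B.
OMO purchase (from banks) $116 billion: reserves +$116B, deposits 0.
FX sale $338 billion: reserves −$338B, deposits 0.
Asset purchase (from non-banks) $9 billion: reserves +$9B, deposits +$9B.
Totals: Δreserves = +$259B, Δdeposits = +$481B.
Δrequired reserves = 11% × +$481B = +$52.91B.
Δexcess reserves = Δreserves − Δrequired = +$259B − (+$52.91B) = +$206.09 billion.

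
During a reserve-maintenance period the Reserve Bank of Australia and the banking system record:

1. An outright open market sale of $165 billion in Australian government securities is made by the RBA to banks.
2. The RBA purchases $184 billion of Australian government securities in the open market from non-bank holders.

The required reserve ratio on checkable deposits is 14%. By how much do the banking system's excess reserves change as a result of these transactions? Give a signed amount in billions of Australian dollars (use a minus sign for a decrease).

-$6.76 billion

OMO sale (to banks) $165 billion: reserves −$165B, deposits 0.
Asset purchase (from non-banks) $184 billion: reserves +$184B, deposits +$184B.
Totals: Δreserves = +$19B, Δdeposits = +$184B.
Δrequired reserves = 14% × +$184B = +$25.76B.
Δexcess reserves = Δreserves − Δrequired = +$19B − (+$25.76B) = -$6.76 billion.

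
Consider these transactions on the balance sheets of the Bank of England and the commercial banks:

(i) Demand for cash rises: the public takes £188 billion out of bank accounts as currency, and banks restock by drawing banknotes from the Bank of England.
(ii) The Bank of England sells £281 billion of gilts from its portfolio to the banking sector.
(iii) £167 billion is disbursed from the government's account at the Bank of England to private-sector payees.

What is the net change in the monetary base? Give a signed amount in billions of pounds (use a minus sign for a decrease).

Currency withdrawal £188 billion: just a shift between currency and reserves — both are base money → 0.
OMO sale (to banks) £281 billion: Bank of England balance sheet contracts → −£281B.
Government spending £167 billion: a non-base liability converts back to reserves → +£167B.
Net: 0 − 281 + 167 = -£114 billion.

-£114 billion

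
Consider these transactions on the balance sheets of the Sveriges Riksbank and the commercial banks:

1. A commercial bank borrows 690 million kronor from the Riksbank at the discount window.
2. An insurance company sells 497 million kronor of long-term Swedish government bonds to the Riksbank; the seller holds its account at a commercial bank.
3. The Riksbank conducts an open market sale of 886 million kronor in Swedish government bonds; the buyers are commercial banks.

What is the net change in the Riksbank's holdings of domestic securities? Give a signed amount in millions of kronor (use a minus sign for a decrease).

Discount-window loan 690 million kronor: the Riksbank's securities portfolio is untouched → 0.
Asset purchase (from non-banks) 497 million kronor: securities added to the Riksbank's portfolio → +497M.
OMO sale (to banks) 886 million kronor: securities removed from the Riksbank's portfolio → −886M.
Net: 0 + 497 − 886 = -389 million.

-389 million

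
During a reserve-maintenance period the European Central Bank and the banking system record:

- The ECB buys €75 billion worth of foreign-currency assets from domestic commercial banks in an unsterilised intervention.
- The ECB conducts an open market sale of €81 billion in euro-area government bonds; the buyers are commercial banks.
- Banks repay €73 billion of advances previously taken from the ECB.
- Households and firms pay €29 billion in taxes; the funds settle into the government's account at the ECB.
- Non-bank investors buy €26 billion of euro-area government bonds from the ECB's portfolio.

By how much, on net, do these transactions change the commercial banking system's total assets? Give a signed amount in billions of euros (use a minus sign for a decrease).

-€128 billion

FX purchase €75 billion: just an asset swap on bank balance sheets → 0.
OMO sale (to banks) €81 billion: just an asset swap on bank balance sheets → 0.
Discount-window repayment €73 billion: bank balance sheets shrink → −€73B.
Government account inflow €29 billion: bank balance sheets shrink → −€29B.
Asset sale (to non-banks) €26 billion: bank balance sheets shrink → −€26B.
Net: 0 + 0 − 73 − 29 − 26 = -€128 billion.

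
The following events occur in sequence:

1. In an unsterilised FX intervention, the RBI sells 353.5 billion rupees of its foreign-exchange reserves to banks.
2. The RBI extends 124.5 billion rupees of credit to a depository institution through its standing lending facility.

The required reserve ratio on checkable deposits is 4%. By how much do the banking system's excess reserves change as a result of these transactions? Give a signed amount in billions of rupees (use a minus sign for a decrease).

FX sale 353.5 billion rupees: reserves −353.5B, deposits 0.
Discount-window loan 124.5 billion rupees: reserves +124.5B, deposits 0.
Totals: Δreserves = −229B, Δdeposits = 0.
Δrequired reserves = 4% × 0 = 0.
Δexcess reserves = Δreserves − Δrequired = −229B − (0) = -229 billion.

-229 billion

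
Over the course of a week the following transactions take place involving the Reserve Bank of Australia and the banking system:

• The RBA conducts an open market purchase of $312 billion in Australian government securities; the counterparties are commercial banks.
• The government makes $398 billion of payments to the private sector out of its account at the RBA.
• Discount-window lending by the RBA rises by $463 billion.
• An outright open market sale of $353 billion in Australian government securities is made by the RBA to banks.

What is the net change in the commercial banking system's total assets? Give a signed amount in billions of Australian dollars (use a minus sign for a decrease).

+$861 billion

OMO purchase (from banks) $312 billion: just an asset swap on bank balance sheets → 0.
Government spending $398 billion: bank balance sheets expand → +$398B.
Discount-window loan $463 billion: bank balance sheets expand → +$463B.
OMO sale (to banks) $353 billion: just an asset swap on bank balance sheets → 0.
Net: 0 + 398 + 463 + 0 = +$861 billion.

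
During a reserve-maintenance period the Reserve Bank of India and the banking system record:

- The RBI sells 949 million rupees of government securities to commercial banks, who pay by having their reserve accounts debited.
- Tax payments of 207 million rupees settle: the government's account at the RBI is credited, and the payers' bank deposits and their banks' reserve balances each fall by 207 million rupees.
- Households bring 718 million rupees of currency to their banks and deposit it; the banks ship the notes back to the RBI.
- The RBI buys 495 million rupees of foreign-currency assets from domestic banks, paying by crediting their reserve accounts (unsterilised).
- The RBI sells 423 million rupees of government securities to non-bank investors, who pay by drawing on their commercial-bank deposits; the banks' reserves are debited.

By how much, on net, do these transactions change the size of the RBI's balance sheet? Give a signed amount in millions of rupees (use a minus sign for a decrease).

OMO sale (to banks) 949 million rupees: an RBI asset is shed → −949M.
Government account inflow 207 million rupees: only the composition of liabilities changes → 0.
Currency deposit 718 million rupees: only the composition of liabilities changes → 0.
FX purchase 495 million rupees: an RBI asset is acquired → +495M.
Asset sale (to non-banks) 423 million rupees: an RBI asset is shed → −423M.
Net: −949 + 0 + 0 + 495 − 423 = -877 million.

-877 million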